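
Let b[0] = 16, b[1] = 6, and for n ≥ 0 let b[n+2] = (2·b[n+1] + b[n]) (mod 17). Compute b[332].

1

Computing terms: b[0] = 16; b[1] = 6; b[2] = 11; b[3] = 11; b[4] = 16; b[5] = 9; b[6] = 0; b[7] = 9; b[8] = 1; b[9] = 11; b[10] = 6; b[11] = 6; b[12] = 1; b[13] = 8; b[14] = 0; b[15] = 8; b[16] = 16; b[17] = 6.
Since (b[16], b[17]) = (b[0], b[1]) = (16, 6) (two consecutive terms determine the rest), the sequence is periodic with period 16.
(332 - 0) mod 16 = 12, so b[332] = b[12] = 1.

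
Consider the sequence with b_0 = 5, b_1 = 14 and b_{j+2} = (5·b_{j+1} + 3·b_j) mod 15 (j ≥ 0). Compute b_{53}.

11

We have b_0 = 5,  b_1 = 14,  b_2 = 10,  b_3 = 2,  b_4 = 10,  b_5 = 11,  b_6 = 10,  b_7 = 8,  b_8 = 10,  b_9 = 14,  b_{10} = 10.
Since (b_9, b_{10}) = (b_1, b_2) = (14, 10) (two consecutive terms determine the rest), the sequence is eventually periodic: after a pre-period of length 1 it cycles with period 8.
For j ≥ 1, b_j depends only on (j - 1) mod 8. (53 - 1) mod 8 = 4, so b_{53} = b_5 = 11.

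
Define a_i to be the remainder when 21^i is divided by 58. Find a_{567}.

Computing terms: a_1 = 21, a_2 = 35, a_3 = 39, a_4 = 7, a_5 = 31, a_6 = 13, a_7 = 41, a_8 = 49, a_9 = 43, a_{10} = 33, a_{11} = 55, a_{12} = 53, a_{13} = 11, a_{14} = 57, a_{15} = 37, a_{16} = 23, a_{17} = 19, a_{18} = 51, a_{19} = 27, a_{20} = 45, a_{21} = 17, a_{22} = 9, a_{23} = 15, a_{24} = 25, a_{25} = 3, a_{26} = 5, a_{27} = 47, a_{28} = 1, a_{29} = 21.
The sequence repeats with period 28.
(567 - 1) mod 28 = 6, so a_{567} = a_7 = 41.

41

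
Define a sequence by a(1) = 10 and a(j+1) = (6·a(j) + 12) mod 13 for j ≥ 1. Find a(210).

12

a(1) = 10,  a(2) = 7,  a(3) = 2,  a(4) = 11,  a(5) = 0,  a(6) = 12,  a(7) = 6,  a(8) = 9,  a(9) = 1,  a(10) = 5,  a(11) = 3,  a(12) = 4,  a(13) = 10.
The sequence repeats with period 12.
(210 - 1) mod 12 = 5, so a(210) = a(6) = 12.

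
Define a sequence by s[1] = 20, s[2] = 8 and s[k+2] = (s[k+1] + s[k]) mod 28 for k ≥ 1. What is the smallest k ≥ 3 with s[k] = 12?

8

Listing terms: s[1] = 20; s[2] = 8; s[3] = 0; s[4] = 8; s[5] = 8; s[6] = 16; s[7] = 24; s[8] = 12; s[9] = 8; s[10] = 20; s[11] = 0; s[12] = 20; s[13] = 20; s[14] = 12; s[15] = 4; s[16] = 16; s[17] = 20; s[18] = 8.
Since (s[17], s[18]) = (s[1], s[2]) = (20, 8) (two consecutive terms determine the rest), the sequence is periodic with period 16.
The value 12 first appears (with k ≥ 3) at s[8].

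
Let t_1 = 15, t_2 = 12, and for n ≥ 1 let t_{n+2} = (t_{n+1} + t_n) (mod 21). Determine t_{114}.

Listing terms: t_1 = 15, t_2 = 12, t_3 = 6, t_4 = 18, t_5 = 3, t_6 = 0, t_7 = 3, t_8 = 3, t_9 = 6, t_{10} = 9, t_{11} = 15, t_{12} = 3, t_{13} = 18, t_{14} = 0, t_{15} = 18, t_{16} = 18, t_{17} = 15, t_{18} = 12.
Since (t_{17}, t_{18}) = (t_1, t_2) = (15, 12) (two consecutive terms determine the rest), the sequence is periodic with period 16.
So t_{114} = t_{1 + ((114-1) mod 16)} = t_2 = 12.

12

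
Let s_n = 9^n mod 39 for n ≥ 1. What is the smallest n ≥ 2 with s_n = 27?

3

s_1 = 9,  s_2 = 3,  s_3 = 27,  s_4 = 9.
Since s_4 = s_1 = 9, the sequence is periodic with period 3.
The value 27 first appears (with n ≥ 2) at s_3.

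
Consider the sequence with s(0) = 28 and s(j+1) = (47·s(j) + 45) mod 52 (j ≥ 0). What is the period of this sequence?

4

Computing terms: s(0) = 28,  s(1) = 9,  s(2) = 0,  s(3) = 45,  s(4) = 28.
The sequence repeats with period 4.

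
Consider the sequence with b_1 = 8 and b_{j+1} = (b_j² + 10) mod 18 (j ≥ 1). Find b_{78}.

14

b_1 = 8,  b_2 = 2,  b_3 = 14,  b_4 = 8.
Since b_4 = b_1 = 8, the sequence is periodic with period 3.
(78 - 1) mod 3 = 2, so b_{78} = b_3 = 14.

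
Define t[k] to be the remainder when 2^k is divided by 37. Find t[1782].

We have t[0] = 1, t[1] = 2, t[2] = 4, t[3] = 8, t[4] = 16, t[5] = 32, t[6] = 27, t[7] = 17, t[8] = 34, t[9] = 31, t[10] = 25, t[11] = 13, t[12] = 26, t[13] = 15, t[14] = 30, t[15] = 23, t[16] = 9, t[17] = 18, t[18] = 36, t[19] = 35, t[20] = 33, t[21] = 29, t[22] = 21, t[23] = 5, t[24] = 10, t[25] = 20, t[26] = 3, t[27] = 6, t[28] = 12, t[29] = 24, t[30] = 11, t[31] = 22, t[32] = 7, t[33] = 14, t[34] = 28, t[35] = 19, t[36] = 1.
Since t[36] = t[0] = 1, the sequence is periodic with period 36.
So t[1782] = t[0 + ((1782-0) mod 36)] = t[18] = 36.

36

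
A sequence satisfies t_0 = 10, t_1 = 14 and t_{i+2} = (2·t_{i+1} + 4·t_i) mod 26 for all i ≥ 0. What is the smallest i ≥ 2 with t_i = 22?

7

Listing terms: t_0 = 10, t_1 = 14, t_2 = 16, t_3 = 10, t_4 = 6, t_5 = 0, t_6 = 24, t_7 = 22, t_8 = 10, t_9 = 4, t_{10} = 22, t_{11} = 8, t_{12} = 0, t_{13} = 6, t_{14} = 12, t_{15} = 22, t_{16} = 14, t_{17} = 12, t_{18} = 2, t_{19} = 0, t_{20} = 8, t_{21} = 16, t_{22} = 12, t_{23} = 10, t_{24} = 16, t_{25} = 20, t_{26} = 0, t_{27} = 2, t_{28} = 4, t_{29} = 16, t_{30} = 22, t_{31} = 4, t_{32} = 18, t_{33} = 0, t_{34} = 20, t_{35} = 14, t_{36} = 4, t_{37} = 12, t_{38} = 14, t_{39} = 24, t_{40} = 0, t_{41} = 18, t_{42} = 10, t_{43} = 14.
Since (t_{42}, t_{43}) = (t_0, t_1) = (10, 14) (two consecutive terms determine the rest), the sequence is periodic with period 42.
The value 22 first appears (with i ≥ 2) at t_7.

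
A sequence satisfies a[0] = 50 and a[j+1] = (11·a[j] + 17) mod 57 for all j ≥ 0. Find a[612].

Computing terms: a[0] = 50,  a[1] = 54,  a[2] = 41,  a[3] = 12,  a[4] = 35,  a[5] = 3,  a[6] = 50.
Since a[6] = a[0] = 50, the sequence is periodic with period 6.
(612 - 0) mod 6 = 0, so a[612] = a[0] = 50.

50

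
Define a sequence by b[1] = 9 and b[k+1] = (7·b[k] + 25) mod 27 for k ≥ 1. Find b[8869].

12

We have b[1] = 9, b[2] = 7, b[3] = 20, b[4] = 3, b[5] = 19, b[6] = 23, b[7] = 24, b[8] = 4, b[9] = 26, b[10] = 18, b[11] = 16, b[12] = 2, b[13] = 12, b[14] = 1, b[15] = 5, b[16] = 6, b[17] = 13, b[18] = 8, b[19] = 0, b[20] = 25, b[21] = 11, b[22] = 21, b[23] = 10, b[24] = 14, b[25] = 15, b[26] = 22, b[27] = 17, b[28] = 9.
The sequence repeats with period 27.
(8869 - 1) mod 27 = 12, so b[8869] = b[13] = 12.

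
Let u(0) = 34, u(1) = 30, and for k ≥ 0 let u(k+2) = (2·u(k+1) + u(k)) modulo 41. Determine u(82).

Listing terms: u(0) = 34,  u(1) = 30,  u(2) = 12,  u(3) = 13,  u(4) = 38,  u(5) = 7,  u(6) = 11,  u(7) = 29,  u(8) = 28,  u(9) = 3,  u(10) = 34,  u(11) = 30.
Since (u(10), u(11)) = (u(0), u(1)) = (34, 30) (two consecutive terms determine the rest), the sequence is periodic with period 10.
(82 - 0) mod 10 = 2, so u(82) = u(2) = 12.

12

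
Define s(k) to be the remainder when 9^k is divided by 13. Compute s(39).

1

s(0) = 1; s(1) = 9; s(2) = 3; s(3) = 1.
The sequence repeats with period 3.
So s(39) = s(0 + ((39-0) mod 3)) = s(0) = 1.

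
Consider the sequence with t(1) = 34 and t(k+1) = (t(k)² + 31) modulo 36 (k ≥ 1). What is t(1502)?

35

Computing terms: t(1) = 34, t(2) = 35, t(3) = 32, t(4) = 11, t(5) = 8, t(6) = 23, t(7) = 20, t(8) = 35.
Since t(8) = t(2) = 35, the sequence is eventually periodic: after a pre-period of length 1 it cycles with period 6.
For k ≥ 2, t(k) depends only on (k - 2) mod 6. (1502 - 2) mod 6 = 0, so t(1502) = t(2) = 35.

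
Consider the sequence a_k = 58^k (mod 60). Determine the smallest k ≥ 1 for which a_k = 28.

5

Computing terms: a_0 = 1, a_1 = 58, a_2 = 4, a_3 = 52, a_4 = 16, a_5 = 28, a_6 = 4.
Since a_6 = a_2 = 4, the sequence is eventually periodic: after a pre-period of length 2 it cycles with period 4.
The value 28 first appears (with k ≥ 1) at a_5.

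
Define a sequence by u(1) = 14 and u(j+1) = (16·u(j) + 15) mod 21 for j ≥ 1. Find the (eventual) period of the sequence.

We have u(1) = 14,  u(2) = 8,  u(3) = 17,  u(4) = 14.
Since u(4) = u(1) = 14, the sequence is periodic with period 3.

3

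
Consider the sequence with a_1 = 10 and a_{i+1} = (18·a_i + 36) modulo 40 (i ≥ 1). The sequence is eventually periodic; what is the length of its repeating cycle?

4

We have a_1 = 10; a_2 = 16; a_3 = 4; a_4 = 28; a_5 = 20; a_6 = 36; a_7 = 4.
Since a_7 = a_3 = 4, the sequence is eventually periodic: after a pre-period of length 2 it cycles with period 4.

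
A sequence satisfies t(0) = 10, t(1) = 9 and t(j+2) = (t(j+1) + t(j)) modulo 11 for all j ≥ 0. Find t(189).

10

t(0) = 10, t(1) = 9, t(2) = 8, t(3) = 6, t(4) = 3, t(5) = 9, t(6) = 1, t(7) = 10, t(8) = 0, t(9) = 10, t(10) = 10, t(11) = 9.
The sequence repeats with period 10.
(189 - 0) mod 10 = 9, so t(189) = t(9) = 10.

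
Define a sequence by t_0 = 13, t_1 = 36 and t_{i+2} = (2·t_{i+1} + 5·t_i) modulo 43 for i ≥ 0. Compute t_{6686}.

t_0 = 13; t_1 = 36; t_2 = 8; t_3 = 24; t_4 = 2; t_5 = 38; t_6 = 0; t_7 = 18; t_8 = 36; t_9 = 33; t_{10} = 31; t_{11} = 12; t_{12} = 7; t_{13} = 31; t_{14} = 11; t_{15} = 5; t_{16} = 22; t_{17} = 26; t_{18} = 33; t_{19} = 24; t_{20} = 41; t_{21} = 30; t_{22} = 7; t_{23} = 35; t_{24} = 19; t_{25} = 41; t_{26} = 5; t_{27} = 0; t_{28} = 25; t_{29} = 7; t_{30} = 10; t_{31} = 12; t_{32} = 31; t_{33} = 36; t_{34} = 12; t_{35} = 32; t_{36} = 38; t_{37} = 21; t_{38} = 17; t_{39} = 10; t_{40} = 19; t_{41} = 2; t_{42} = 13; t_{43} = 36.
Since (t_{42}, t_{43}) = (t_0, t_1) = (13, 36) (two consecutive terms determine the rest), the sequence is periodic with period 42.
So t_{6686} = t_{0 + ((6686-0) mod 42)} = t_8 = 36.

36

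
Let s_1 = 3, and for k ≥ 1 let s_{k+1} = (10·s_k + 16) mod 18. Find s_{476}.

We have s_1 = 3, s_2 = 10, s_3 = 8, s_4 = 6, s_5 = 4, s_6 = 2, s_7 = 0, s_8 = 16, s_9 = 14, s_{10} = 12, s_{11} = 10.
Since s_{11} = s_2 = 10, the sequence is eventually periodic: after a pre-period of length 1 it cycles with period 9.
For k ≥ 2, s_k depends only on (k - 2) mod 9. (476 - 2) mod 9 = 6, so s_{476} = s_8 = 16.

16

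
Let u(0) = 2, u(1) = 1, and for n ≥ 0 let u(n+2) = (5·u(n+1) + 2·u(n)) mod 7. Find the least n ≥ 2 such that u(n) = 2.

2

We have u(0) = 2, u(1) = 1, u(2) = 2, u(3) = 5, u(4) = 1, u(5) = 1, u(6) = 0, u(7) = 2, u(8) = 3, u(9) = 5, u(10) = 3, u(11) = 4, u(12) = 5, u(13) = 5, u(14) = 0, u(15) = 3, u(16) = 1, u(17) = 4, u(18) = 1, u(19) = 6, u(20) = 4, u(21) = 4, u(22) = 0, u(23) = 1, u(24) = 5, u(25) = 6, u(26) = 5, u(27) = 2, u(28) = 6, u(29) = 6, u(30) = 0, u(31) = 5, u(32) = 4, u(33) = 2, u(34) = 4, u(35) = 3, u(36) = 2, u(37) = 2, u(38) = 0, u(39) = 4, u(40) = 6, u(41) = 3, u(42) = 6, u(43) = 1, u(44) = 3, u(45) = 3, u(46) = 0, u(47) = 6, u(48) = 2, u(49) = 1.
The sequence repeats with period 48.
The value 2 first appears (with n ≥ 2) at u(2).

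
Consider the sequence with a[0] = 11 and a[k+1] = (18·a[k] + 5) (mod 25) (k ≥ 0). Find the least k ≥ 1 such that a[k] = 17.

Computing terms: a[0] = 11, a[1] = 3, a[2] = 9, a[3] = 17, a[4] = 11.
Since a[4] = a[0] = 11, the sequence is periodic with period 4.
The value 17 first appears (with k ≥ 1) at a[3].

3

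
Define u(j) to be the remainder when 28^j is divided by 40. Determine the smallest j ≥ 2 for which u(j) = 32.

3

We have u(1) = 28; u(2) = 24; u(3) = 32; u(4) = 16; u(5) = 8; u(6) = 24.
Since u(6) = u(2) = 24, the sequence is eventually periodic: after a pre-period of length 1 it cycles with period 4.
The value 32 first appears (with j ≥ 2) at u(3).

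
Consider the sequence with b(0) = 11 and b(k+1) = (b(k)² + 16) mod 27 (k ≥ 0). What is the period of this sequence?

b(0) = 11,  b(1) = 2,  b(2) = 20,  b(3) = 11.
The sequence repeats with period 3.

3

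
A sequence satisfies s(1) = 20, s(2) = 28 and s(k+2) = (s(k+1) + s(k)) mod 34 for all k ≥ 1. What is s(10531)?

Listing terms: s(1) = 20, s(2) = 28, s(3) = 14, s(4) = 8, s(5) = 22, s(6) = 30, s(7) = 18, s(8) = 14, s(9) = 32, s(10) = 12, s(11) = 10, s(12) = 22, s(13) = 32, s(14) = 20, s(15) = 18, s(16) = 4, s(17) = 22, s(18) = 26, s(19) = 14, s(20) = 6, s(21) = 20, s(22) = 26, s(23) = 12, s(24) = 4, s(25) = 16, s(26) = 20, s(27) = 2, s(28) = 22, s(29) = 24, s(30) = 12, s(31) = 2, s(32) = 14, s(33) = 16, s(34) = 30, s(35) = 12, s(36) = 8, s(37) = 20, s(38) = 28.
The sequence repeats with period 36.
So s(10531) = s(1 + ((10531-1) mod 36)) = s(19) = 14.

14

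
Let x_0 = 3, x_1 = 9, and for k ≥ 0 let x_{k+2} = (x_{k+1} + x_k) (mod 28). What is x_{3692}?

16

Listing terms: x_0 = 3, x_1 = 9, x_2 = 12, x_3 = 21, x_4 = 5, x_5 = 26, x_6 = 3, x_7 = 1, x_8 = 4, x_9 = 5, x_{10} = 9, x_{11} = 14, x_{12} = 23, x_{13} = 9, x_{14} = 4, x_{15} = 13, x_{16} = 17, x_{17} = 2, x_{18} = 19, x_{19} = 21, x_{20} = 12, x_{21} = 5, x_{22} = 17, x_{23} = 22, x_{24} = 11, x_{25} = 5, x_{26} = 16, x_{27} = 21, x_{28} = 9, x_{29} = 2, x_{30} = 11, x_{31} = 13, x_{32} = 24, x_{33} = 9, x_{34} = 5, x_{35} = 14, x_{36} = 19, x_{37} = 5, x_{38} = 24, x_{39} = 1, x_{40} = 25, x_{41} = 26, x_{42} = 23, x_{43} = 21, x_{44} = 16, x_{45} = 9, x_{46} = 25, x_{47} = 6, x_{48} = 3, x_{49} = 9.
The sequence repeats with period 48.
(3692 - 0) mod 48 = 44, so x_{3692} = x_{44} = 16.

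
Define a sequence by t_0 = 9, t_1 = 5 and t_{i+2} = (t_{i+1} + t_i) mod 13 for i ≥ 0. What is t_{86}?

1

t_0 = 9,  t_1 = 5,  t_2 = 1,  t_3 = 6,  t_4 = 7,  t_5 = 0,  t_6 = 7,  t_7 = 7,  t_8 = 1,  t_9 = 8,  t_{10} = 9,  t_{11} = 4,  t_{12} = 0,  t_{13} = 4,  t_{14} = 4,  t_{15} = 8,  t_{16} = 12,  t_{17} = 7,  t_{18} = 6,  t_{19} = 0,  t_{20} = 6,  t_{21} = 6,  t_{22} = 12,  t_{23} = 5,  t_{24} = 4,  t_{25} = 9,  t_{26} = 0,  t_{27} = 9,  t_{28} = 9,  t_{29} = 5.
Since (t_{28}, t_{29}) = (t_0, t_1) = (9, 5) (two consecutive terms determine the rest), the sequence is periodic with period 28.
(86 - 0) mod 28 = 2, so t_{86} = t_2 = 1.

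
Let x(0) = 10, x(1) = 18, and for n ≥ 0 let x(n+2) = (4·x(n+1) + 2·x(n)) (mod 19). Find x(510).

7

Listing terms: x(0) = 10,  x(1) = 18,  x(2) = 16,  x(3) = 5,  x(4) = 14,  x(5) = 9,  x(6) = 7,  x(7) = 8,  x(8) = 8,  x(9) = 10,  x(10) = 18.
Since (x(9), x(10)) = (x(0), x(1)) = (10, 18) (two consecutive terms determine the rest), the sequence is periodic with period 9.
(510 - 0) mod 9 = 6, so x(510) = x(6) = 7.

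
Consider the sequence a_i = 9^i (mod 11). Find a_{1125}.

a_1 = 9; a_2 = 4; a_3 = 3; a_4 = 5; a_5 = 1; a_6 = 9.
The sequence repeats with period 5.
(1125 - 1) mod 5 = 4, so a_{1125} = a_5 = 1.

1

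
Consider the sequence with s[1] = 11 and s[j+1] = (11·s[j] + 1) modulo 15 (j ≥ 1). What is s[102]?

Computing terms: s[1] = 11, s[2] = 2, s[3] = 8, s[4] = 14, s[5] = 5, s[6] = 11.
The sequence repeats with period 5.
(102 - 1) mod 5 = 1, so s[102] = s[2] = 2.

2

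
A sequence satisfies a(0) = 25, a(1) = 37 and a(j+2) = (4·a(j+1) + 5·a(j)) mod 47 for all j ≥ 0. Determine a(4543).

3

Computing terms: a(0) = 25, a(1) = 37, a(2) = 38, a(3) = 8, a(4) = 34, a(5) = 35, a(6) = 28, a(7) = 5, a(8) = 19, a(9) = 7, a(10) = 29, a(11) = 10, a(12) = 44, a(13) = 38, a(14) = 43, a(15) = 33, a(16) = 18, a(17) = 2, a(18) = 4, a(19) = 26, a(20) = 30, a(21) = 15, a(22) = 22, a(23) = 22, a(24) = 10, a(25) = 9, a(26) = 39, a(27) = 13, a(28) = 12, a(29) = 19, a(30) = 42, a(31) = 28, a(32) = 40, a(33) = 18, a(34) = 37, a(35) = 3, a(36) = 9, a(37) = 4, a(38) = 14, a(39) = 29, a(40) = 45, a(41) = 43, a(42) = 21, a(43) = 17, a(44) = 32, a(45) = 25, a(46) = 25, a(47) = 37.
The sequence repeats with period 46.
(4543 - 0) mod 46 = 35, so a(4543) = a(35) = 3.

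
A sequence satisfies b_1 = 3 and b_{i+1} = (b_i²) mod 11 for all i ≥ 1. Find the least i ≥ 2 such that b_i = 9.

2

We have b_1 = 3; b_2 = 9; b_3 = 4; b_4 = 5; b_5 = 3.
The sequence repeats with period 4.
The value 9 first appears (with i ≥ 2) at b_2.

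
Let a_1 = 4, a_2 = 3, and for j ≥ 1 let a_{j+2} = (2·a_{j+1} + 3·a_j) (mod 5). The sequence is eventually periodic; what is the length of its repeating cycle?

Computing terms: a_1 = 4; a_2 = 3; a_3 = 3; a_4 = 0; a_5 = 4; a_6 = 3.
The sequence repeats with period 4.

4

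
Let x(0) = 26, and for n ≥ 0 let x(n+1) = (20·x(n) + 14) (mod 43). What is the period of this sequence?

Computing terms: x(0) = 26; x(1) = 18; x(2) = 30; x(3) = 12; x(4) = 39; x(5) = 20; x(6) = 27; x(7) = 38; x(8) = 0; x(9) = 14; x(10) = 36; x(11) = 3; x(12) = 31; x(13) = 32; x(14) = 9; x(15) = 22; x(16) = 24; x(17) = 21; x(18) = 4; x(19) = 8; x(20) = 2; x(21) = 11; x(22) = 19; x(23) = 7; x(24) = 25; x(25) = 41; x(26) = 17; x(27) = 10; x(28) = 42; x(29) = 37; x(30) = 23; x(31) = 1; x(32) = 34; x(33) = 6; x(34) = 5; x(35) = 28; x(36) = 15; x(37) = 13; x(38) = 16; x(39) = 33; x(40) = 29; x(41) = 35; x(42) = 26.
The sequence repeats with period 42.

42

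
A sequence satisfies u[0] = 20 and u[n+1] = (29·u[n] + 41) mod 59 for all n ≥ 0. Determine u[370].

22

Listing terms: u[0] = 20; u[1] = 31; u[2] = 55; u[3] = 43; u[4] = 49; u[5] = 46; u[6] = 18; u[7] = 32; u[8] = 25; u[9] = 58; u[10] = 12; u[11] = 35; u[12] = 53; u[13] = 44; u[14] = 19; u[15] = 2; u[16] = 40; u[17] = 21; u[18] = 1; u[19] = 11; u[20] = 6; u[21] = 38; u[22] = 22; u[23] = 30; u[24] = 26; u[25] = 28; u[26] = 27; u[27] = 57; u[28] = 42; u[29] = 20.
The sequence repeats with period 29.
So u[370] = u[0 + ((370-0) mod 29)] = u[22] = 22.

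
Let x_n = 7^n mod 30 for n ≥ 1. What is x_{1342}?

Computing terms: x_1 = 7, x_2 = 19, x_3 = 13, x_4 = 1, x_5 = 7.
Since x_5 = x_1 = 7, the sequence is periodic with period 4.
So x_{1342} = x_{1 + ((1342-1) mod 4)} = x_2 = 19.

19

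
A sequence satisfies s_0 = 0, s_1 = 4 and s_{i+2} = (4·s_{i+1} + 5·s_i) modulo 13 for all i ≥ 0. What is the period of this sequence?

s_0 = 0,  s_1 = 4,  s_2 = 3,  s_3 = 6,  s_4 = 0,  s_5 = 4.
Since (s_4, s_5) = (s_0, s_1) = (0, 4) (two consecutive terms determine the rest), the sequence is periodic with period 4.

4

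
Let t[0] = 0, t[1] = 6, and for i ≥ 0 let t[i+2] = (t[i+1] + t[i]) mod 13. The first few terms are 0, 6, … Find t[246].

Listing terms: t[0] = 0, t[1] = 6, t[2] = 6, t[3] = 12, t[4] = 5, t[5] = 4, t[6] = 9, t[7] = 0, t[8] = 9, t[9] = 9, t[10] = 5, t[11] = 1, t[12] = 6, t[13] = 7, t[14] = 0, t[15] = 7, t[16] = 7, t[17] = 1, t[18] = 8, t[19] = 9, t[20] = 4, t[21] = 0, t[22] = 4, t[23] = 4, t[24] = 8, t[25] = 12, t[26] = 7, t[27] = 6, t[28] = 0, t[29] = 6.
The sequence repeats with period 28.
So t[246] = t[0 + ((246-0) mod 28)] = t[22] = 4.

4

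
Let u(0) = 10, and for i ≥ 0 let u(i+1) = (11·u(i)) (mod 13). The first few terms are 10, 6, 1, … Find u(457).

u(0) = 10; u(1) = 6; u(2) = 1; u(3) = 11; u(4) = 4; u(5) = 5; u(6) = 3; u(7) = 7; u(8) = 12; u(9) = 2; u(10) = 9; u(11) = 8; u(12) = 10.
Since u(12) = u(0) = 10, the sequence is periodic with period 12.
(457 - 0) mod 12 = 1, so u(457) = u(1) = 6.

6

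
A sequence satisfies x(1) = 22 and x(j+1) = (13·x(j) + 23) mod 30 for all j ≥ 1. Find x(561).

x(1) = 22; x(2) = 9; x(3) = 20; x(4) = 13; x(5) = 12; x(6) = 29; x(7) = 10; x(8) = 3; x(9) = 2; x(10) = 19; x(11) = 0; x(12) = 23; x(13) = 22.
The sequence repeats with period 12.
(561 - 1) mod 12 = 8, so x(561) = x(9) = 2.

2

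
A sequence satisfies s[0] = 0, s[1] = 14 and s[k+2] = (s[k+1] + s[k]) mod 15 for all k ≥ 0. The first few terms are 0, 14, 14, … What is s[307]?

s[0] = 0; s[1] = 14; s[2] = 14; s[3] = 13; s[4] = 12; s[5] = 10; s[6] = 7; s[7] = 2; s[8] = 9; s[9] = 11; s[10] = 5; s[11] = 1; s[12] = 6; s[13] = 7; s[14] = 13; s[15] = 5; s[16] = 3; s[17] = 8; s[18] = 11; s[19] = 4; s[20] = 0; s[21] = 4; s[22] = 4; s[23] = 8; s[24] = 12; s[25] = 5; s[26] = 2; s[27] = 7; s[28] = 9; s[29] = 1; s[30] = 10; s[31] = 11; s[32] = 6; s[33] = 2; s[34] = 8; s[35] = 10; s[36] = 3; s[37] = 13; s[38] = 1; s[39] = 14; s[40] = 0; s[41] = 14.
Since (s[40], s[41]) = (s[0], s[1]) = (0, 14) (two consecutive terms determine the rest), the sequence is periodic with period 40.
(307 - 0) mod 40 = 27, so s[307] = s[27] = 7.

7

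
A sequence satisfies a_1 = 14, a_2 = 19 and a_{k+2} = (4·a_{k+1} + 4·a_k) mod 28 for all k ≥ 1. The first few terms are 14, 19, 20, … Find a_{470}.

We have a_1 = 14, a_2 = 19, a_3 = 20, a_4 = 16, a_5 = 4, a_6 = 24, a_7 = 0, a_8 = 12, a_9 = 20, a_{10} = 16.
Since (a_9, a_{10}) = (a_3, a_4) = (20, 16) (two consecutive terms determine the rest), the sequence is eventually periodic: after a pre-period of length 2 it cycles with period 6.
For k ≥ 3, a_k depends only on (k - 3) mod 6. (470 - 3) mod 6 = 5, so a_{470} = a_8 = 12.

12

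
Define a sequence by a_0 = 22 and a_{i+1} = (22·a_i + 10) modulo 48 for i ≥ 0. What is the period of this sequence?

We have a_0 = 22, a_1 = 14, a_2 = 30, a_3 = 46, a_4 = 14.
Since a_4 = a_1 = 14, the sequence is eventually periodic: after a pre-period of length 1 it cycles with period 3.

3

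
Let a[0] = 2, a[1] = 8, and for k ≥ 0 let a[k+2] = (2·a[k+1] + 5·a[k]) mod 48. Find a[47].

20

Computing terms: a[0] = 2, a[1] = 8, a[2] = 26, a[3] = 44, a[4] = 26, a[5] = 32, a[6] = 2, a[7] = 20, a[8] = 2, a[9] = 8.
Since (a[8], a[9]) = (a[0], a[1]) = (2, 8) (two consecutive terms determine the rest), the sequence is periodic with period 8.
So a[47] = a[0 + ((47-0) mod 8)] = a[7] = 20.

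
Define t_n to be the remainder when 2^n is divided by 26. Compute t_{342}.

Listing terms: t_1 = 2; t_2 = 4; t_3 = 8; t_4 = 16; t_5 = 6; t_6 = 12; t_7 = 24; t_8 = 22; t_9 = 18; t_{10} = 10; t_{11} = 20; t_{12} = 14; t_{13} = 2.
Since t_{13} = t_1 = 2, the sequence is periodic with period 12.
(342 - 1) mod 12 = 5, so t_{342} = t_6 = 12.

12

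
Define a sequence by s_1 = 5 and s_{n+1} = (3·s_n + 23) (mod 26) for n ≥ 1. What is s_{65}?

25

We have s_1 = 5, s_2 = 12, s_3 = 7, s_4 = 18, s_5 = 25, s_6 = 20, s_7 = 5.
Since s_7 = s_1 = 5, the sequence is periodic with period 6.
So s_{65} = s_{1 + ((65-1) mod 6)} = s_5 = 25.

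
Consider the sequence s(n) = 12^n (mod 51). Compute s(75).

6

Listing terms: s(1) = 12; s(2) = 42; s(3) = 45; s(4) = 30; s(5) = 3; s(6) = 36; s(7) = 24; s(8) = 33; s(9) = 39; s(10) = 9; s(11) = 6; s(12) = 21; s(13) = 48; s(14) = 15; s(15) = 27; s(16) = 18; s(17) = 12.
The sequence repeats with period 16.
(75 - 1) mod 16 = 10, so s(75) = s(11) = 6.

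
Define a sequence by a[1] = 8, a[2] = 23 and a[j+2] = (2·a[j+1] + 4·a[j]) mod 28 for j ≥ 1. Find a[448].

0

We have a[1] = 8,  a[2] = 23,  a[3] = 22,  a[4] = 24,  a[5] = 24,  a[6] = 4,  a[7] = 20,  a[8] = 0,  a[9] = 24,  a[10] = 20,  a[11] = 24,  a[12] = 16,  a[13] = 16,  a[14] = 12,  a[15] = 4,  a[16] = 0,  a[17] = 16,  a[18] = 4,  a[19] = 16,  a[20] = 20,  a[21] = 20,  a[22] = 8,  a[23] = 12,  a[24] = 0,  a[25] = 20,  a[26] = 12,  a[27] = 20,  a[28] = 4,  a[29] = 4,  a[30] = 24,  a[31] = 8,  a[32] = 0,  a[33] = 4,  a[34] = 8,  a[35] = 4,  a[36] = 12,  a[37] = 12,  a[38] = 16,  a[39] = 24,  a[40] = 0,  a[41] = 12,  a[42] = 24,  a[43] = 12,  a[44] = 8,  a[45] = 8,  a[46] = 20,  a[47] = 16,  a[48] = 0,  a[49] = 8,  a[50] = 16,  a[51] = 8,  a[52] = 24,  a[53] = 24.
Since (a[52], a[53]) = (a[4], a[5]) = (24, 24) (two consecutive terms determine the rest), the sequence is eventually periodic: after a pre-period of length 3 it cycles with period 48.
For j ≥ 4, a[j] depends only on (j - 4) mod 48. (448 - 4) mod 48 = 12, so a[448] = a[16] = 0.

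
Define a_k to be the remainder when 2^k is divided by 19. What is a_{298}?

a_1 = 2, a_2 = 4, a_3 = 8, a_4 = 16, a_5 = 13, a_6 = 7, a_7 = 14, a_8 = 9, a_9 = 18, a_{10} = 17, a_{11} = 15, a_{12} = 11, a_{13} = 3, a_{14} = 6, a_{15} = 12, a_{16} = 5, a_{17} = 10, a_{18} = 1, a_{19} = 2.
Since a_{19} = a_1 = 2, the sequence is periodic with period 18.
(298 - 1) mod 18 = 9, so a_{298} = a_{10} = 17.

17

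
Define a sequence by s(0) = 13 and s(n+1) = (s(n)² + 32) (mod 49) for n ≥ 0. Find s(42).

Computing terms: s(0) = 13; s(1) = 5; s(2) = 8; s(3) = 47; s(4) = 36; s(5) = 5.
Since s(5) = s(1) = 5, the sequence is eventually periodic: after a pre-period of length 1 it cycles with period 4.
For n ≥ 1, s(n) depends only on (n - 1) mod 4. (42 - 1) mod 4 = 1, so s(42) = s(2) = 8.

8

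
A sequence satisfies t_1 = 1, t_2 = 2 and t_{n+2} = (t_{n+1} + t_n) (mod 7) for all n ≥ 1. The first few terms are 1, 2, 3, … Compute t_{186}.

Listing terms: t_1 = 1,  t_2 = 2,  t_3 = 3,  t_4 = 5,  t_5 = 1,  t_6 = 6,  t_7 = 0,  t_8 = 6,  t_9 = 6,  t_{10} = 5,  t_{11} = 4,  t_{12} = 2,  t_{13} = 6,  t_{14} = 1,  t_{15} = 0,  t_{16} = 1,  t_{17} = 1,  t_{18} = 2.
Since (t_{17}, t_{18}) = (t_1, t_2) = (1, 2) (two consecutive terms determine the rest), the sequence is periodic with period 16.
(186 - 1) mod 16 = 9, so t_{186} = t_{10} = 5.

5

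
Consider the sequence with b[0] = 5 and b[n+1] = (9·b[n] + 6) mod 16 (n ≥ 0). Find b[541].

11

b[0] = 5, b[1] = 3, b[2] = 1, b[3] = 15, b[4] = 13, b[5] = 11, b[6] = 9, b[7] = 7, b[8] = 5.
Since b[8] = b[0] = 5, the sequence is periodic with period 8.
(541 - 0) mod 8 = 5, so b[541] = b[5] = 11.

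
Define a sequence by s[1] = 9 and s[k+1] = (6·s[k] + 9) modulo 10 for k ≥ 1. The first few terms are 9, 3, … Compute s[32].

3

We have s[1] = 9, s[2] = 3, s[3] = 7, s[4] = 1, s[5] = 5, s[6] = 9.
The sequence repeats with period 5.
(32 - 1) mod 5 = 1, so s[32] = s[2] = 3.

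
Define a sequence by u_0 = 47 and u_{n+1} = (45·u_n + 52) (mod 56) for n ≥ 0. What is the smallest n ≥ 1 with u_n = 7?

Listing terms: u_0 = 47,  u_1 = 39,  u_2 = 15,  u_3 = 55,  u_4 = 7,  u_5 = 31,  u_6 = 47.
Since u_6 = u_0 = 47, the sequence is periodic with period 6.
The value 7 first appears (with n ≥ 1) at u_4.

4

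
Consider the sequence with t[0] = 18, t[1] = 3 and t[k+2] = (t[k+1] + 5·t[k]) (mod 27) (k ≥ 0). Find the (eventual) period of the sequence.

t[0] = 18,  t[1] = 3,  t[2] = 12,  t[3] = 0,  t[4] = 6,  t[5] = 6,  t[6] = 9,  t[7] = 12,  t[8] = 3,  t[9] = 9,  t[10] = 24,  t[11] = 15,  t[12] = 0,  t[13] = 21,  t[14] = 21,  t[15] = 18,  t[16] = 15,  t[17] = 24,  t[18] = 18,  t[19] = 3.
Since (t[18], t[19]) = (t[0], t[1]) = (18, 3) (two consecutive terms determine the rest), the sequence is periodic with period 18.

18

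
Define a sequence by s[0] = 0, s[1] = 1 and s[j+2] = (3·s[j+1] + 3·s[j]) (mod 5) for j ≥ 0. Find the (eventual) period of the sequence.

4

We have s[0] = 0; s[1] = 1; s[2] = 3; s[3] = 2; s[4] = 0; s[5] = 1.
Since (s[4], s[5]) = (s[0], s[1]) = (0, 1) (two consecutive terms determine the rest), the sequence is periodic with period 4.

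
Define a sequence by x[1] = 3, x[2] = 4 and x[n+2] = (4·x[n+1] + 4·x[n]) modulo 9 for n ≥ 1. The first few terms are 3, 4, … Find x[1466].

We have x[1] = 3,  x[2] = 4,  x[3] = 1,  x[4] = 2,  x[5] = 3,  x[6] = 2,  x[7] = 2,  x[8] = 7,  x[9] = 0,  x[10] = 1,  x[11] = 4,  x[12] = 2,  x[13] = 6,  x[14] = 5,  x[15] = 8,  x[16] = 7,  x[17] = 6,  x[18] = 7,  x[19] = 7,  x[20] = 2,  x[21] = 0,  x[22] = 8,  x[23] = 5,  x[24] = 7,  x[25] = 3,  x[26] = 4.
Since (x[25], x[26]) = (x[1], x[2]) = (3, 4) (two consecutive terms determine the rest), the sequence is periodic with period 24.
So x[1466] = x[1 + ((1466-1) mod 24)] = x[2] = 4.

4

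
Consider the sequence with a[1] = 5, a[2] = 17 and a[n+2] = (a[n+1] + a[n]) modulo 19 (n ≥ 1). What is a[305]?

Listing terms: a[1] = 5, a[2] = 17, a[3] = 3, a[4] = 1, a[5] = 4, a[6] = 5, a[7] = 9, a[8] = 14, a[9] = 4, a[10] = 18, a[11] = 3, a[12] = 2, a[13] = 5, a[14] = 7, a[15] = 12, a[16] = 0, a[17] = 12, a[18] = 12, a[19] = 5, a[20] = 17.
The sequence repeats with period 18.
(305 - 1) mod 18 = 16, so a[305] = a[17] = 12.

12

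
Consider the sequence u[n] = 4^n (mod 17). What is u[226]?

16

We have u[0] = 1; u[1] = 4; u[2] = 16; u[3] = 13; u[4] = 1.
The sequence repeats with period 4.
(226 - 0) mod 4 = 2, so u[226] = u[2] = 16.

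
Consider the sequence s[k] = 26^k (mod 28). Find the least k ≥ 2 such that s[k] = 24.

5

Listing terms: s[1] = 26; s[2] = 4; s[3] = 20; s[4] = 16; s[5] = 24; s[6] = 8; s[7] = 12; s[8] = 4.
Since s[8] = s[2] = 4, the sequence is eventually periodic: after a pre-period of length 1 it cycles with period 6.
The value 24 first appears (with k ≥ 2) at s[5].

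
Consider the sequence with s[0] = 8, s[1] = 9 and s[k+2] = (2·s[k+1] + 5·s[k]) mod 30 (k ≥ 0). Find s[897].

We have s[0] = 8, s[1] = 9, s[2] = 28, s[3] = 11, s[4] = 12, s[5] = 19, s[6] = 8, s[7] = 21, s[8] = 22, s[9] = 29, s[10] = 18, s[11] = 1, s[12] = 2, s[13] = 9, s[14] = 28.
Since (s[13], s[14]) = (s[1], s[2]) = (9, 28) (two consecutive terms determine the rest), the sequence is eventually periodic: after a pre-period of length 1 it cycles with period 12.
For k ≥ 1, s[k] depends only on (k - 1) mod 12. (897 - 1) mod 12 = 8, so s[897] = s[9] = 29.

29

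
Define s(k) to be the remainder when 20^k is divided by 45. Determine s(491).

s(0) = 1,  s(1) = 20,  s(2) = 40,  s(3) = 35,  s(4) = 25,  s(5) = 5,  s(6) = 10,  s(7) = 20.
Since s(7) = s(1) = 20, the sequence is eventually periodic: after a pre-period of length 1 it cycles with period 6.
For k ≥ 1, s(k) depends only on (k - 1) mod 6. (491 - 1) mod 6 = 4, so s(491) = s(5) = 5.

5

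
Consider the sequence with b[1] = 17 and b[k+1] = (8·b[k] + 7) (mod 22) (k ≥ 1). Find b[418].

Listing terms: b[1] = 17, b[2] = 11, b[3] = 7, b[4] = 19, b[5] = 5, b[6] = 3, b[7] = 9, b[8] = 13, b[9] = 1, b[10] = 15, b[11] = 17.
Since b[11] = b[1] = 17, the sequence is periodic with period 10.
(418 - 1) mod 10 = 7, so b[418] = b[8] = 13.

13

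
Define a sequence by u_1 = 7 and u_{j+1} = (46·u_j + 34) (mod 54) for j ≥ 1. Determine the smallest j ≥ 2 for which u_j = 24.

u_1 = 7,  u_2 = 32,  u_3 = 48,  u_4 = 28,  u_5 = 26,  u_6 = 42,  u_7 = 22,  u_8 = 20,  u_9 = 36,  u_{10} = 16,  u_{11} = 14,  u_{12} = 30,  u_{13} = 10,  u_{14} = 8,  u_{15} = 24,  u_{16} = 4,  u_{17} = 2,  u_{18} = 18,  u_{19} = 52,  u_{20} = 50,  u_{21} = 12,  u_{22} = 46,  u_{23} = 44,  u_{24} = 6,  u_{25} = 40,  u_{26} = 38,  u_{27} = 0,  u_{28} = 34,  u_{29} = 32.
Since u_{29} = u_2 = 32, the sequence is eventually periodic: after a pre-period of length 1 it cycles with period 27.
The value 24 first appears (with j ≥ 2) at u_{15}.

15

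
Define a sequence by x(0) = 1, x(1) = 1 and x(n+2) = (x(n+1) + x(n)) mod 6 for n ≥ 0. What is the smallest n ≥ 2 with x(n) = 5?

4

We have x(0) = 1,  x(1) = 1,  x(2) = 2,  x(3) = 3,  x(4) = 5,  x(5) = 2,  x(6) = 1,  x(7) = 3,  x(8) = 4,  x(9) = 1,  x(10) = 5,  x(11) = 0,  x(12) = 5,  x(13) = 5,  x(14) = 4,  x(15) = 3,  x(16) = 1,  x(17) = 4,  x(18) = 5,  x(19) = 3,  x(20) = 2,  x(21) = 5,  x(22) = 1,  x(23) = 0,  x(24) = 1,  x(25) = 1.
Since (x(24), x(25)) = (x(0), x(1)) = (1, 1) (two consecutive terms determine the rest), the sequence is periodic with period 24.
The value 5 first appears (with n ≥ 2) at x(4).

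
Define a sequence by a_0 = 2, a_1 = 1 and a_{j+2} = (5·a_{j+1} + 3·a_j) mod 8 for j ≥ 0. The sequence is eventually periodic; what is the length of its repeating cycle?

6

Listing terms: a_0 = 2, a_1 = 1, a_2 = 3, a_3 = 2, a_4 = 3, a_5 = 5, a_6 = 2, a_7 = 1.
The sequence repeats with period 6.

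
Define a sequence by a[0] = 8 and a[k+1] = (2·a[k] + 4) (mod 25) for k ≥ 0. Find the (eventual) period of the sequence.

20

We have a[0] = 8, a[1] = 20, a[2] = 19, a[3] = 17, a[4] = 13, a[5] = 5, a[6] = 14, a[7] = 7, a[8] = 18, a[9] = 15, a[10] = 9, a[11] = 22, a[12] = 23, a[13] = 0, a[14] = 4, a[15] = 12, a[16] = 3, a[17] = 10, a[18] = 24, a[19] = 2, a[20] = 8.
The sequence repeats with period 20.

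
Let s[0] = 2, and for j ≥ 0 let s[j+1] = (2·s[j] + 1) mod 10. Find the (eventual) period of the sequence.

4

Listing terms: s[0] = 2, s[1] = 5, s[2] = 1, s[3] = 3, s[4] = 7, s[5] = 5.
Since s[5] = s[1] = 5, the sequence is eventually periodic: after a pre-period of length 1 it cycles with period 4.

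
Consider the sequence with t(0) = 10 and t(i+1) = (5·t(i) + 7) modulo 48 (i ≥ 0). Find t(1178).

We have t(0) = 10; t(1) = 9; t(2) = 4; t(3) = 27; t(4) = 46; t(5) = 45; t(6) = 40; t(7) = 15; t(8) = 34; t(9) = 33; t(10) = 28; t(11) = 3; t(12) = 22; t(13) = 21; t(14) = 16; t(15) = 39; t(16) = 10.
The sequence repeats with period 16.
So t(1178) = t(0 + ((1178-0) mod 16)) = t(10) = 28.

28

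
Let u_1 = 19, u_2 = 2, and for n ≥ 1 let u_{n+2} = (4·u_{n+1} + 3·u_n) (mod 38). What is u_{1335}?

27

Computing terms: u_1 = 19; u_2 = 2; u_3 = 27; u_4 = 0; u_5 = 5; u_6 = 20; u_7 = 19; u_8 = 22; u_9 = 31; u_{10} = 0; u_{11} = 17; u_{12} = 30; u_{13} = 19; u_{14} = 14; u_{15} = 37; u_{16} = 0; u_{17} = 35; u_{18} = 26; u_{19} = 19; u_{20} = 2.
Since (u_{19}, u_{20}) = (u_1, u_2) = (19, 2) (two consecutive terms determine the rest), the sequence is periodic with period 18.
(1335 - 1) mod 18 = 2, so u_{1335} = u_3 = 27.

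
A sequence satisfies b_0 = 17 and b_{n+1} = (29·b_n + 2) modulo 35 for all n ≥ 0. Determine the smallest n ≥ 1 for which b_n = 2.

10

Computing terms: b_0 = 17; b_1 = 5; b_2 = 7; b_3 = 30; b_4 = 32; b_5 = 20; b_6 = 22; b_7 = 10; b_8 = 12; b_9 = 0; b_{10} = 2; b_{11} = 25; b_{12} = 27; b_{13} = 15; b_{14} = 17.
The sequence repeats with period 14.
The value 2 first appears (with n ≥ 1) at b_{10}.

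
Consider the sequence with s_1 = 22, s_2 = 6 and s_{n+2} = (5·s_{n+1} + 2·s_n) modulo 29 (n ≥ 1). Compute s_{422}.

6

Listing terms: s_1 = 22; s_2 = 6; s_3 = 16; s_4 = 5; s_5 = 28; s_6 = 5; s_7 = 23; s_8 = 9; s_9 = 4; s_{10} = 9; s_{11} = 24; s_{12} = 22; s_{13} = 13; s_{14} = 22; s_{15} = 20; s_{16} = 28; s_{17} = 6; s_{18} = 28; s_{19} = 7; s_{20} = 4; s_{21} = 5; s_{22} = 4; s_{23} = 1; s_{24} = 13; s_{25} = 9; s_{26} = 13; s_{27} = 25; s_{28} = 6; s_{29} = 22; s_{30} = 6.
The sequence repeats with period 28.
(422 - 1) mod 28 = 1, so s_{422} = s_2 = 6.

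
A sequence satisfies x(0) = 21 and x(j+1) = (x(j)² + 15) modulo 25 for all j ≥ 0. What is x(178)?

Listing terms: x(0) = 21,  x(1) = 6,  x(2) = 1,  x(3) = 16,  x(4) = 21.
Since x(4) = x(0) = 21, the sequence is periodic with period 4.
(178 - 0) mod 4 = 2, so x(178) = x(2) = 1.

1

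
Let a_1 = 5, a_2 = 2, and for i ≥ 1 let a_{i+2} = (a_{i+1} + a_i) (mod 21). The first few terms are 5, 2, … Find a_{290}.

2

We have a_1 = 5, a_2 = 2, a_3 = 7, a_4 = 9, a_5 = 16, a_6 = 4, a_7 = 20, a_8 = 3, a_9 = 2, a_{10} = 5, a_{11} = 7, a_{12} = 12, a_{13} = 19, a_{14} = 10, a_{15} = 8, a_{16} = 18, a_{17} = 5, a_{18} = 2.
Since (a_{17}, a_{18}) = (a_1, a_2) = (5, 2) (two consecutive terms determine the rest), the sequence is periodic with period 16.
(290 - 1) mod 16 = 1, so a_{290} = a_2 = 2.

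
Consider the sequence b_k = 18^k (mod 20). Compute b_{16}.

16

b_1 = 18,  b_2 = 4,  b_3 = 12,  b_4 = 16,  b_5 = 8,  b_6 = 4.
Since b_6 = b_2 = 4, the sequence is eventually periodic: after a pre-period of length 1 it cycles with period 4.
For k ≥ 2, b_k depends only on (k - 2) mod 4. (16 - 2) mod 4 = 2, so b_{16} = b_4 = 16.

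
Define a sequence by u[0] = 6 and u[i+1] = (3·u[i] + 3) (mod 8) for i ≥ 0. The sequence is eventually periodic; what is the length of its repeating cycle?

Computing terms: u[0] = 6, u[1] = 5, u[2] = 2, u[3] = 1, u[4] = 6.
The sequence repeats with period 4.

4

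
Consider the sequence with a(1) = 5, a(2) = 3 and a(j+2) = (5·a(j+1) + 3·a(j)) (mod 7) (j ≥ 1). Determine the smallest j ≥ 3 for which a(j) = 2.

3

Computing terms: a(1) = 5,  a(2) = 3,  a(3) = 2,  a(4) = 5,  a(5) = 3.
The sequence repeats with period 3.
The value 2 first appears (with j ≥ 3) at a(3).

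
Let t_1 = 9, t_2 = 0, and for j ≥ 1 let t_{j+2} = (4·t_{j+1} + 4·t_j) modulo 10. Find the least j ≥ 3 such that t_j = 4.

t_1 = 9; t_2 = 0; t_3 = 6; t_4 = 4; t_5 = 0; t_6 = 6.
Since (t_5, t_6) = (t_2, t_3) = (0, 6) (two consecutive terms determine the rest), the sequence is eventually periodic: after a pre-period of length 1 it cycles with period 3.
The value 4 first appears (with j ≥ 3) at t_4.

4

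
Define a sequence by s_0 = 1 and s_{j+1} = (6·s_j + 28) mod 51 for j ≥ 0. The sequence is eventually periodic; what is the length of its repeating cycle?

s_0 = 1; s_1 = 34; s_2 = 28; s_3 = 43; s_4 = 31; s_5 = 10; s_6 = 37; s_7 = 46; s_8 = 49; s_9 = 16; s_{10} = 22; s_{11} = 7; s_{12} = 19; s_{13} = 40; s_{14} = 13; s_{15} = 4; s_{16} = 1.
Since s_{16} = s_0 = 1, the sequence is periodic with period 16.

16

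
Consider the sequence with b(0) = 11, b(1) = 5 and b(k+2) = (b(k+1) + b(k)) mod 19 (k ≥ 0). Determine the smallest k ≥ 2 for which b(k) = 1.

We have b(0) = 11,  b(1) = 5,  b(2) = 16,  b(3) = 2,  b(4) = 18,  b(5) = 1,  b(6) = 0,  b(7) = 1,  b(8) = 1,  b(9) = 2,  b(10) = 3,  b(11) = 5,  b(12) = 8,  b(13) = 13,  b(14) = 2,  b(15) = 15,  b(16) = 17,  b(17) = 13,  b(18) = 11,  b(19) = 5.
Since (b(18), b(19)) = (b(0), b(1)) = (11, 5) (two consecutive terms determine the rest), the sequence is periodic with period 18.
The value 1 first appears (with k ≥ 2) at b(5).

5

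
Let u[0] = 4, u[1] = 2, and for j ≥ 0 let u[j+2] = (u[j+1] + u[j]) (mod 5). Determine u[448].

4

Computing terms: u[0] = 4; u[1] = 2; u[2] = 1; u[3] = 3; u[4] = 4; u[5] = 2.
The sequence repeats with period 4.
So u[448] = u[0 + ((448-0) mod 4)] = u[0] = 4.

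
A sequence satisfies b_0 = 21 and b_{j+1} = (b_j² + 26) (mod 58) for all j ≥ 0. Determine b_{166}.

3

b_0 = 21; b_1 = 3; b_2 = 35; b_3 = 33; b_4 = 13; b_5 = 21.
Since b_5 = b_0 = 21, the sequence is periodic with period 5.
(166 - 0) mod 5 = 1, so b_{166} = b_1 = 3.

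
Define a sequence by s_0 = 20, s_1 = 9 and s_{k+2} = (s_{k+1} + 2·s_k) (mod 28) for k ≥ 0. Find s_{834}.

13

We have s_0 = 20,  s_1 = 9,  s_2 = 21,  s_3 = 11,  s_4 = 25,  s_5 = 19,  s_6 = 13,  s_7 = 23,  s_8 = 21,  s_9 = 11.
Since (s_8, s_9) = (s_2, s_3) = (21, 11) (two consecutive terms determine the rest), the sequence is eventually periodic: after a pre-period of length 2 it cycles with period 6.
For k ≥ 2, s_k depends only on (k - 2) mod 6. (834 - 2) mod 6 = 4, so s_{834} = s_6 = 13.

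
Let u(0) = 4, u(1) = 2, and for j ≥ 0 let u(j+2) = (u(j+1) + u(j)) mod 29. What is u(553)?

u(0) = 4, u(1) = 2, u(2) = 6, u(3) = 8, u(4) = 14, u(5) = 22, u(6) = 7, u(7) = 0, u(8) = 7, u(9) = 7, u(10) = 14, u(11) = 21, u(12) = 6, u(13) = 27, u(14) = 4, u(15) = 2.
The sequence repeats with period 14.
So u(553) = u(0 + ((553-0) mod 14)) = u(7) = 0.

0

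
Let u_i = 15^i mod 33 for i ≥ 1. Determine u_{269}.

3

We have u_1 = 15; u_2 = 27; u_3 = 9; u_4 = 3; u_5 = 12; u_6 = 15.
The sequence repeats with period 5.
So u_{269} = u_{1 + ((269-1) mod 5)} = u_4 = 3.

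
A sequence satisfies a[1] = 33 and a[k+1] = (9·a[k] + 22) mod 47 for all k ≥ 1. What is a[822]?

4

We have a[1] = 33, a[2] = 37, a[3] = 26, a[4] = 21, a[5] = 23, a[6] = 41, a[7] = 15, a[8] = 16, a[9] = 25, a[10] = 12, a[11] = 36, a[12] = 17, a[13] = 34, a[14] = 46, a[15] = 13, a[16] = 45, a[17] = 4, a[18] = 11, a[19] = 27, a[20] = 30, a[21] = 10, a[22] = 18, a[23] = 43, a[24] = 33.
The sequence repeats with period 23.
So a[822] = a[1 + ((822-1) mod 23)] = a[17] = 4.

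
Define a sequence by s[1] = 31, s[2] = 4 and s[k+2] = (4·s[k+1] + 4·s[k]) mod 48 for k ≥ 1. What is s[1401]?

We have s[1] = 31; s[2] = 4; s[3] = 44; s[4] = 0; s[5] = 32; s[6] = 32; s[7] = 16; s[8] = 0; s[9] = 16; s[10] = 16; s[11] = 32; s[12] = 0; s[13] = 32.
Since (s[12], s[13]) = (s[4], s[5]) = (0, 32) (two consecutive terms determine the rest), the sequence is eventually periodic: after a pre-period of length 3 it cycles with period 8.
For k ≥ 4, s[k] depends only on (k - 4) mod 8. (1401 - 4) mod 8 = 5, so s[1401] = s[9] = 16.

16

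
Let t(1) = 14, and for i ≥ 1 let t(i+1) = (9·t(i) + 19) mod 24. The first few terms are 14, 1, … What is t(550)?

13

t(1) = 14,  t(2) = 1,  t(3) = 4,  t(4) = 7,  t(5) = 10,  t(6) = 13,  t(7) = 16,  t(8) = 19,  t(9) = 22,  t(10) = 1.
Since t(10) = t(2) = 1, the sequence is eventually periodic: after a pre-period of length 1 it cycles with period 8.
For i ≥ 2, t(i) depends only on (i - 2) mod 8. (550 - 2) mod 8 = 4, so t(550) = t(6) = 13.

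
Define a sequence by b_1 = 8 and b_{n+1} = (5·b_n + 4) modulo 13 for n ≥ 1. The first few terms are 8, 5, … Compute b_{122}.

Listing terms: b_1 = 8,  b_2 = 5,  b_3 = 3,  b_4 = 6,  b_5 = 8.
Since b_5 = b_1 = 8, the sequence is periodic with period 4.
(122 - 1) mod 4 = 1, so b_{122} = b_2 = 5.

5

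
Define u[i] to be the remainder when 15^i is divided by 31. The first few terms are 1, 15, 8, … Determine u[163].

We have u[0] = 1; u[1] = 15; u[2] = 8; u[3] = 27; u[4] = 2; u[5] = 30; u[6] = 16; u[7] = 23; u[8] = 4; u[9] = 29; u[10] = 1.
Since u[10] = u[0] = 1, the sequence is periodic with period 10.
(163 - 0) mod 10 = 3, so u[163] = u[3] = 27.

27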